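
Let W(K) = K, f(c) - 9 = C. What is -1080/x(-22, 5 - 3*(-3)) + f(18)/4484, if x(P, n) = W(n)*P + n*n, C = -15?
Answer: 75657/7847 ≈ 9.6415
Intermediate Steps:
f(c) = -6 (f(c) = 9 - 15 = -6)
x(P, n) = n**2 + P*n (x(P, n) = n*P + n*n = P*n + n**2 = n**2 + P*n)
-1080/x(-22, 5 - 3*(-3)) + f(18)/4484 = -1080*1/((-22 + (5 - 3*(-3)))*(5 - 3*(-3))) - 6/4484 = -1080*1/((-22 + (5 + 9))*(5 + 9)) - 6*1/4484 = -1080*1/(14*(-22 + 14)) - 3/2242 = -1080/(14*(-8)) - 3/2242 = -1080/(-112) - 3/2242 = -1080*(-1/112) - 3/2242 = 135/14 - 3/2242 = 75657/7847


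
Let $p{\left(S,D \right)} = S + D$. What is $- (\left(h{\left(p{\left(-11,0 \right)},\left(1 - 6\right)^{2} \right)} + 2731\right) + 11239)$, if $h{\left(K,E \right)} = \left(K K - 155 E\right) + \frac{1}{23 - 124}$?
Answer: $- \frac{1031815}{101} \approx -10216.0$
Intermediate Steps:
$p{\left(S,D \right)} = D + S$
$h{\left(K,E \right)} = - \frac{1}{101} + K^{2} - 155 E$ ($h{\left(K,E \right)} = \left(K^{2} - 155 E\right) + \frac{1}{-101} = \left(K^{2} - 155 E\right) - \frac{1}{101} = - \frac{1}{101} + K^{2} - 155 E$)
$- (\left(h{\left(p{\left(-11,0 \right)},\left(1 - 6\right)^{2} \right)} + 2731\right) + 11239) = - (\left(\left(- \frac{1}{101} + \left(0 - 11\right)^{2} - 155 \left(1 - 6\right)^{2}\right) + 2731\right) + 11239) = - (\left(\left(- \frac{1}{101} + \left(-11\right)^{2} - 155 \left(-5\right)^{2}\right) + 2731\right) + 11239) = - (\left(\left(- \frac{1}{101} + 121 - 3875\right) + 2731\right) + 11239) = - (\left(- \frac{379155}{101} + 2731\right) + 11239) = - (- \frac{103324}{101} + 11239) = \left(-1\right) \frac{1031815}{101} = - \frac{1031815}{101}$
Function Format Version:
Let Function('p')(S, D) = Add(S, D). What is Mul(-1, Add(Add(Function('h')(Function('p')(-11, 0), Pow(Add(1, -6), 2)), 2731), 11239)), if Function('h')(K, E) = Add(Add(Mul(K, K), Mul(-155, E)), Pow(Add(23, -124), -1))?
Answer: Rational(-1031815, 101) ≈ -10216.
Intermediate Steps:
Function('p')(S, D) = Add(D, S)
Function('h')(K, E) = Add(Rational(-1, 101), Pow(K, 2), Mul(-155, E)) (Function('h')(K, E) = Add(Add(Pow(K, 2), Mul(-155, E)), Pow(-101, -1)) = Add(Add(Pow(K, 2), Mul(-155, E)), Rational(-1, 101)) = Add(Rational(-1, 101), Pow(K, 2), Mul(-155, E)))
Mul(-1, Add(Add(Function('h')(Function('p')(-11, 0), Pow(Add(1, -6), 2)), 2731), 11239)) = Mul(-1, Add(Add(Add(Rational(-1, 101), Pow(Add(0, -11), 2), Mul(-155, Pow(Add(1, -6), 2))), 2731), 11239)) = Mul(-1, Add(Add(Add(Rational(-1, 101), Pow(-11, 2), Mul(-155, Pow(-5, 2))), 2731), 11239)) = Mul(-1, Add(Add(Add(Rational(-1, 101), 121, Mul(-155, 25)), 2731), 11239)) = Mul(-1, Add(Add(Add(Rational(-1, 101), 121, -3875), 2731), 11239)) = Mul(-1, Add(Add(Rational(-379155, 101), 2731), 11239)) = Mul(-1, Add(Rational(-103324, 101), 11239)) = Mul(-1, Rational(1031815, 101)) = Rational(-1031815, 101)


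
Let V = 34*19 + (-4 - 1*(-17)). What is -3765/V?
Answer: -3765/659 ≈ -5.7132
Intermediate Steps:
V = 659 (V = 646 + (-4 + 17) = 646 + 13 = 659)
-3765/V = -3765/659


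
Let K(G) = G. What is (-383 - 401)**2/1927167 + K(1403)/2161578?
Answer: 443776900823/1388573929842 ≈ 0.31959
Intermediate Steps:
(-383 - 401)**2/1927167 + K(1403)/2161578 = (-383 - 401)**2/1927167 + 1403/2161578 = (-784)**2*(1/1927167) + 1403*(1/2161578) = 614656*(1/1927167) + 1403/2161578 = 614656/1927167 + 1403/2161578 = 443776900823/1388573929842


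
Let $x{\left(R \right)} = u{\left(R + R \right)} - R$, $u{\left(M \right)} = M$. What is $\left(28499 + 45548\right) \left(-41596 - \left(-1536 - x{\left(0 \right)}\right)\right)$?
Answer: $-2966322820$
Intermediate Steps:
$x{\left(R \right)} = R$ ($x{\left(R \right)} = \left(R + R\right) - R = 2 R - R = R$)
$\left(28499 + 45548\right) \left(-41596 - \left(-1536 - x{\left(0 \right)}\right)\right) = \left(28499 + 45548\right) \left(-41596 + \left(\left(9202 + 0\right) - 7666\right)\right) = 74047 \left(-41596 + \left(9202 - 7666\right)\right) = 74047 \left(-41596 + 1536\right) = 74047 \left(-40060\right) = -2966322820$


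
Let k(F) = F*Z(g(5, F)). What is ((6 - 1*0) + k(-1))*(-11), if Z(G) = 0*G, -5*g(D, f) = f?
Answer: -66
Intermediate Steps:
g(D, f) = -f/5
Z(G) = 0
k(F) = 0 (k(F) = F*0 = 0)
((6 - 1*0) + k(-1))*(-11) = ((6 - 1*0) + 0)*(-11) = ((6 + 0) + 0)*(-11) = (6 + 0)*(-11) = 6*(-11) = -66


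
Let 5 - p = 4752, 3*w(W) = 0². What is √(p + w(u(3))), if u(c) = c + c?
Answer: I*√4747 ≈ 68.898*I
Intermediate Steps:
u(c) = 2*c
w(W) = 0 (w(W) = (⅓)*0² = (⅓)*0 = 0)
p = -4747 (p = 5 - 1*4752 = 5 - 4752 = -4747)
√(p + w(u(3))) = √(-4747 + 0) = √(-4747) = I*√4747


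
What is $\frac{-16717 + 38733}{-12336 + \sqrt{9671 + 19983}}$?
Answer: $- \frac{135794688}{76073621} - \frac{11008 \sqrt{29654}}{76073621} \approx -1.81$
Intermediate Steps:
$\frac{-16717 + 38733}{-12336 + \sqrt{9671 + 19983}} = \frac{22016}{-12336 + \sqrt{29654}}$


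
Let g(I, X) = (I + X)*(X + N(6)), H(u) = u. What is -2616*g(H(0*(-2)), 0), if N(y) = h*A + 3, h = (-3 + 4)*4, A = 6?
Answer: 0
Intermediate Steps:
h = 4 (h = 1*4 = 4)
N(y) = 27 (N(y) = 4*6 + 3 = 24 + 3 = 27)
g(I, X) = (27 + X)*(I + X) (g(I, X) = (I + X)*(X + 27) = (I + X)*(27 + X) = (27 + X)*(I + X))
-2616*g(H(0*(-2)), 0) = -2616*(0**2 + 27*(0*(-2)) + 27*0 + (0*(-2))*0) = -2616*(0 + 27*0 + 0 + 0*0) = -2616*(0 + 0 + 0 + 0) = -2616*0 = 0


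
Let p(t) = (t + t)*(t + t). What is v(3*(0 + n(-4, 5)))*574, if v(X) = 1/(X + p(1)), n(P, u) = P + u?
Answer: 82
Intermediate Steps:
p(t) = 4*t² (p(t) = (2*t)*(2*t) = 4*t²)
v(X) = 1/(4 + X) (v(X) = 1/(X + 4*1²) = 1/(X + 4*1) = 1/(X + 4) = 1/(4 + X))
v(3*(0 + n(-4, 5)))*574 = 574/(4 + 3*(0 + (-4 + 5))) = 574/(4 + 3*(0 + 1)) = 574/(4 + 3*1) = 574/(4 + 3) = 574/7 = (⅐)*574 = 82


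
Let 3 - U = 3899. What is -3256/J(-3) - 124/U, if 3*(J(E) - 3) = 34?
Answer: -9512699/41882 ≈ -227.13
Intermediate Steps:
U = -3896 (U = 3 - 1*3899 = 3 - 3899 = -3896)
J(E) = 43/3 (J(E) = 3 + (1/3)*34 = 3 + 34/3 = 43/3)
-3256/J(-3) - 124/U = -3256/43/3 - 124/(-3896) = -3256*3/43 - 124*(-1/3896) = -9768/43 + 31/974 = -9512699/41882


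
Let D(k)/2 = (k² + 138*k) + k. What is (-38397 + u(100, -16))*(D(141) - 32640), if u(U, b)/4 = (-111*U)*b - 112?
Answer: 31106427600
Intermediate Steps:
u(U, b) = -448 - 444*U*b (u(U, b) = 4*((-111*U)*b - 112) = 4*(-111*U*b - 112) = 4*(-112 - 111*U*b) = -448 - 444*U*b)
D(k) = 2*k² + 278*k (D(k) = 2*((k² + 138*k) + k) = 2*(k² + 139*k) = 2*k² + 278*k)
(-38397 + u(100, -16))*(D(141) - 32640) = (-38397 + (-448 - 444*100*(-16)))*(2*141*(139 + 141) - 32640) = (-38397 + (-448 + 710400))*(2*141*280 - 32640) = (-38397 + 709952)*(78960 - 32640) = 671555*46320 = 31106427600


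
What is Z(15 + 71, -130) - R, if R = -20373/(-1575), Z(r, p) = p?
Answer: -75041/525 ≈ -142.94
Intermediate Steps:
R = 6791/525 (R = -20373*(-1/1575) = 6791/525 ≈ 12.935)
Z(15 + 71, -130) - R = -130 - 1*6791/525 = -130 - 6791/525 = -75041/525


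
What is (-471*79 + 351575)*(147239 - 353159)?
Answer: -64734246720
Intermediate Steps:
(-471*79 + 351575)*(147239 - 353159) = (-37209 + 351575)*(-205920) = 314366*(-205920) = -64734246720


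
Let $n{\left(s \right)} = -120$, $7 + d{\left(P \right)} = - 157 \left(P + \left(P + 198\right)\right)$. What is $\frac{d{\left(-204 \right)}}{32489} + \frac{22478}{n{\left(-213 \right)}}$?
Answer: $- \frac{363166091}{1949340} \approx -186.3$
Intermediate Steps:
$d{\left(P \right)} = -31093 - 314 P$ ($d{\left(P \right)} = -7 - 157 \left(P + \left(P + 198\right)\right) = -7 - 157 \left(P + \left(198 + P\right)\right) = -7 - 157 \left(198 + 2 P\right) = -7 - \left(31086 + 314 P\right) = -31093 - 314 P$)
$\frac{d{\left(-204 \right)}}{32489} + \frac{22478}{n{\left(-213 \right)}} = \frac{-31093 - -64056}{32489} + \frac{22478}{-120} = \left(-31093 + 64056\right) \frac{1}{32489} + 22478 \left(- \frac{1}{120}\right) = 32963 \cdot \frac{1}{32489} - \frac{11239}{60} = \frac{32963}{32489} - \frac{11239}{60} = - \frac{363166091}{1949340}$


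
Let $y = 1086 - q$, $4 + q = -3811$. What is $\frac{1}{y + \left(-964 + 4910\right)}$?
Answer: $\frac{1}{8847} \approx 0.00011303$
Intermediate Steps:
$q = -3815$ ($q = -4 - 3811 = -3815$)
$y = 4901$ ($y = 1086 - -3815 = 1086 + 3815 = 4901$)
$\frac{1}{y + \left(-964 + 4910\right)} = \frac{1}{4901 + \left(-964 + 4910\right)} = \frac{1}{4901 + 3946} = \frac{1}{8847}$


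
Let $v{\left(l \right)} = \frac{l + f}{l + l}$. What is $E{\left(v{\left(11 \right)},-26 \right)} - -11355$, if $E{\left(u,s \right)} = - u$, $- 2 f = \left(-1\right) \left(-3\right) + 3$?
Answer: $\frac{124901}{11} \approx 11355.0$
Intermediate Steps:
$f = -3$ ($f = - \frac{\left(-1\right) \left(-3\right) + 3}{2} = - \frac{3 + 3}{2} = \left(- \frac{1}{2}\right) 6 = -3$)
$v{\left(l \right)} = \frac{-3 + l}{2 l}$ ($v{\left(l \right)} = \frac{l - 3}{l + l} = \frac{-3 + l}{2 l}$)
$E{\left(v{\left(11 \right)},-26 \right)} - -11355 = - \frac{-3 + 11}{2 \cdot 11} - -11355 = - \frac{8}{2 \cdot 11} + 11355 = \left(-1\right) \frac{4}{11} + 11355 = - \frac{4}{11} + 11355 = \frac{124901}{11}$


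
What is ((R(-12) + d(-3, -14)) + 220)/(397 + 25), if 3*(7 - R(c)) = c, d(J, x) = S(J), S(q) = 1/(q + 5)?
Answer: 463/844 ≈ 0.54858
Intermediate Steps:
S(q) = 1/(5 + q)
d(J, x) = 1/(5 + J)
R(c) = 7 - c/3
((R(-12) + d(-3, -14)) + 220)/(397 + 25) = (((7 - 1/3*(-12)) + 1/(5 - 3)) + 220)/(397 + 25) = (((7 + 4) + 1/2) + 220)/422 = ((11 + 1/2) + 220)*(1/422) = (23/2 + 220)*(1/422) = (463/2)*(1/422) = 463/844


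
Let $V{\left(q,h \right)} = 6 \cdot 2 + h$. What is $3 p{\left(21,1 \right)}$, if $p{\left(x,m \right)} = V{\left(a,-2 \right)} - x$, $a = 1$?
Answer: $-33$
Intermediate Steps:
$V{\left(q,h \right)} = 12 + h$
$p{\left(x,m \right)} = 10 - x$ ($p{\left(x,m \right)} = \left(12 - 2\right) - x = 10 - x$)
$3 p{\left(21,1 \right)} = 3 \left(10 - 21\right) = 3 \left(-11\right) = -33$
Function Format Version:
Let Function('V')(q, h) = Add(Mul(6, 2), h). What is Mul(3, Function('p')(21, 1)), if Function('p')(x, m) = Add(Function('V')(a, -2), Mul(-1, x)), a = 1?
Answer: -33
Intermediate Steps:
Function('V')(q, h) = Add(12, h)
Function('p')(x, m) = Add(10, Mul(-1, x)) (Function('p')(x, m) = Add(Add(12, -2), Mul(-1, x)) = Add(10, Mul(-1, x)))
Mul(3, Function('p')(21, 1)) = Mul(3, Add(10, Mul(-1, 21))) = Mul(3, Add(10, -21)) = Mul(3, -11) = -33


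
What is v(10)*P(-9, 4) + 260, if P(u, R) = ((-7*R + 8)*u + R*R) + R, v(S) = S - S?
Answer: 260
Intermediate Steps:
v(S) = 0
P(u, R) = R + R² + u*(8 - 7*R) (P(u, R) = ((8 - 7*R)*u + R²) + R = (u*(8 - 7*R) + R²) + R = (R² + u*(8 - 7*R)) + R = R + R² + u*(8 - 7*R))
v(10)*P(-9, 4) + 260 = 0*(4 + 4² + 8*(-9) - 7*4*(-9)) + 260 = 0*(4 + 16 - 72 + 252) + 260 = 0*200 + 260 = 0 + 260 = 260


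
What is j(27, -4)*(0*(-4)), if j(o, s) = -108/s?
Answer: 0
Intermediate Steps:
j(27, -4)*(0*(-4)) = (-108/(-4))*(0*(-4)) = -108*(-¼)*0 = 27*0 = 0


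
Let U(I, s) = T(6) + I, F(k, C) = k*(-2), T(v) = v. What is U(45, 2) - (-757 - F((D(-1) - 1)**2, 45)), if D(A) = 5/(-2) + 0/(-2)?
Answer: 1567/2 ≈ 783.50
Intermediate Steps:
D(A) = -5/2 (D(A) = 5*(-1/2) + 0*(-1/2) = -5/2 + 0 = -5/2)
F(k, C) = -2*k
U(I, s) = 6 + I
U(45, 2) - (-757 - F((D(-1) - 1)**2, 45)) = (6 + 45) - (-757 - (-2)*(-5/2 - 1)**2) = 51 - (-757 - (-2)*(-7/2)**2) = 51 - (-757 - (-2)*49/4) = 51 - (-757 - 1*(-49/2)) = 51 - (-757 + 49/2) = 51 - 1*(-1465/2) = 51 + 1465/2 = 1567/2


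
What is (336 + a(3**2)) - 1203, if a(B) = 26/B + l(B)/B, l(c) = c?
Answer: -7768/9 ≈ -863.11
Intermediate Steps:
a(B) = 1 + 26/B (a(B) = 26/B + B/B = 26/B + 1 = 1 + 26/B)
(336 + a(3**2)) - 1203 = (336 + (26 + 3**2)/(3**2)) - 1203 = (336 + (26 + 9)/9) - 1203 = (336 + (1/9)*35) - 1203 = (336 + 35/9) - 1203 = 3059/9 - 1203 = -7768/9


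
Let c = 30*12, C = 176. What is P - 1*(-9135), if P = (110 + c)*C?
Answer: 91855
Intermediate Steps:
c = 360
P = 82720 (P = (110 + 360)*176 = 470*176 = 82720)
P - 1*(-9135) = 82720 - 1*(-9135) = 82720 + 9135 = 91855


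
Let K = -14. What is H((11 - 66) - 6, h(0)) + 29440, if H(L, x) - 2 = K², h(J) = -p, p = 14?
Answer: 29638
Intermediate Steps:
h(J) = -14 (h(J) = -1*14 = -14)
H(L, x) = 198 (H(L, x) = 2 + (-14)² = 2 + 196 = 198)
H((11 - 66) - 6, h(0)) + 29440 = 198 + 29440 = 29638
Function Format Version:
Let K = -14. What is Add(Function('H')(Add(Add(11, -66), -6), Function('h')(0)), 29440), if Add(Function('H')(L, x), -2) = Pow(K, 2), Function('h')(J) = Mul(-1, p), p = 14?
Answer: 29638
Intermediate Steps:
Function('h')(J) = -14 (Function('h')(J) = Mul(-1, 14) = -14)
Function('H')(L, x) = 198 (Function('H')(L, x) = Add(2, Pow(-14, 2)) = Add(2, 196) = 198)
Add(Function('H')(Add(Add(11, -66), -6), Function('h')(0)), 29440) = Add(198, 29440) = 29638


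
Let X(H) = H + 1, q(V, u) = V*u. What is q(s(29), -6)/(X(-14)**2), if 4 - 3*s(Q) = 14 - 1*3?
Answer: 14/169 ≈ 0.082840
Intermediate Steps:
s(Q) = -7/3 (s(Q) = 4/3 - (14 - 1*3)/3 = 4/3 - (14 - 3)/3 = 4/3 - 1/3*11 = 4/3 - 11/3 = -7/3)
X(H) = 1 + H
q(s(29), -6)/(X(-14)**2) = (-7/3*(-6))/((1 - 14)**2) = 14/((-13)**2) = 14/169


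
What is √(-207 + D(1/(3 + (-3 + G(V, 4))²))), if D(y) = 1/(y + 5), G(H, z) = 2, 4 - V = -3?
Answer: I*√91203/21 ≈ 14.381*I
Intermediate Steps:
V = 7 (V = 4 - 1*(-3) = 4 + 3 = 7)
D(y) = 1/(5 + y)
√(-207 + D(1/(3 + (-3 + G(V, 4))²))) = √(-207 + 1/(5 + 1/(3 + (-3 + 2)²))) = √(-207 + 1/(5 + 1/(3 + (-1)²))) = √(-207 + 1/(5 + 1/(3 + 1))) = √(-207 + 1/(5 + 1/4)) = √(-207 + 1/(5 + ¼)) = √(-207 + 1/(21/4)) = √(-207 + 4/21) = √(-4343/21) = I*√91203/21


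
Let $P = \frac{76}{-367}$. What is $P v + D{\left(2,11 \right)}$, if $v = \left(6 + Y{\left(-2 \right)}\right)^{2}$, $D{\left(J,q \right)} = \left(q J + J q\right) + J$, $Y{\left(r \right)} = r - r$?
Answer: $\frac{14146}{367} \approx 38.545$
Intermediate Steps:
$P = - \frac{76}{367}$ ($P = 76 \left(- \frac{1}{367}\right) = - \frac{76}{367} \approx -0.20708$)
$Y{\left(r \right)} = 0$
$D{\left(J,q \right)} = J + 2 J q$ ($D{\left(J,q \right)} = \left(J q + J q\right) + J = 2 J q + J = J + 2 J q$)
$v = 36$ ($v = \left(6 + 0\right)^{2} = 6^{2} = 36$)
$P v + D{\left(2,11 \right)} = \left(- \frac{76}{367}\right) 36 + 2 \left(1 + 2 \cdot 11\right) = - \frac{2736}{367} + 2 \left(1 + 22\right) = - \frac{2736}{367} + 2 \cdot 23 = - \frac{2736}{367} + 46 = \frac{14146}{367}$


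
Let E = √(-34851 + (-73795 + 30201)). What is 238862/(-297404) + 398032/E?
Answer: -119431/148702 - 398032*I*√78445/78445 ≈ -0.80316 - 1421.1*I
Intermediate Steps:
E = I*√78445 (E = √(-34851 - 43594) = √(-78445) = I*√78445 ≈ 280.08*I)
238862/(-297404) + 398032/E = 238862/(-297404) + 398032/((I*√78445)) = 238862*(-1/297404) + 398032*(-I*√78445/78445) = -119431/148702 - 398032*I*√78445/78445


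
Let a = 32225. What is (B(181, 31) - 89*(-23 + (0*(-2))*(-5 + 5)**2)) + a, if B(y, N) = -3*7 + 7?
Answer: 34258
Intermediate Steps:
B(y, N) = -14 (B(y, N) = -21 + 7 = -14)
(B(181, 31) - 89*(-23 + (0*(-2))*(-5 + 5)**2)) + a = (-14 - 89*(-23 + (0*(-2))*(-5 + 5)**2)) + 32225 = (-14 - 89*(-23 + 0*0**2)) + 32225 = (-14 - 89*(-23 + 0*0)) + 32225 = (-14 - 89*(-23 + 0)) + 32225 = (-14 - 89*(-23)) + 32225 = (-14 + 2047) + 32225 = 2033 + 32225 = 34258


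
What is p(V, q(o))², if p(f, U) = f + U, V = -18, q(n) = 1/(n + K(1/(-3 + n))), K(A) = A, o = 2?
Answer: 289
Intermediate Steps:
q(n) = 1/(n + 1/(-3 + n))
p(f, U) = U + f
p(V, q(o))² = ((-3 + 2)/(1 + 2*(-3 + 2)) - 18)² = (-1/(1 + 2*(-1)) - 18)² = (-1/(1 - 2) - 18)² = (-1/(-1) - 18)² = (-1*(-1) - 18)² = (1 - 18)² = (-17)² = 289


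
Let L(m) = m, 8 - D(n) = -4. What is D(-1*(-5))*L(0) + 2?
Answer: 2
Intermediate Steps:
D(n) = 12 (D(n) = 8 - 1*(-4) = 8 + 4 = 12)
D(-1*(-5))*L(0) + 2 = 12*0 + 2 = 0 + 2 = 2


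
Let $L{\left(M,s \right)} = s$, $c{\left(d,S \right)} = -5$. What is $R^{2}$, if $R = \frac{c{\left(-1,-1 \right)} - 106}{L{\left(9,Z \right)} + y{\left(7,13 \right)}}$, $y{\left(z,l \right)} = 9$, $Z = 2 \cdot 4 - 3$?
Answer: $\frac{12321}{196} \approx 62.862$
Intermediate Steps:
$Z = 5$ ($Z = 8 - 3 = 5$)
$R = - \frac{111}{14}$ ($R = \frac{-5 - 106}{5 + 9} = - \frac{111}{14} \approx -7.9286$)
$R^{2} = \left(- \frac{111}{14}\right)^{2} = \frac{12321}{196}$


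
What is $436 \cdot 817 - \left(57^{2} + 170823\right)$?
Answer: $182140$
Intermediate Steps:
$436 \cdot 817 - \left(57^{2} + 170823\right) = 356212 - \left(3249 + 170823\right) = 356212 - 174072 = 182140$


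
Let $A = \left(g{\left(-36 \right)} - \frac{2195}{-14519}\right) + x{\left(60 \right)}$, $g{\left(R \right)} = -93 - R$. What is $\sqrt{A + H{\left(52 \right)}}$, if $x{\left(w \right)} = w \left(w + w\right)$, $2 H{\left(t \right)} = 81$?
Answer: $\frac{\sqrt{6057293783794}}{29038} \approx 84.756$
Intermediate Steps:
$H{\left(t \right)} = \frac{81}{2}$ ($H{\left(t \right)} = \frac{1}{2} \cdot 81 = \frac{81}{2}$)
$x{\left(w \right)} = 2 w^{2}$ ($x{\left(w \right)} = w 2 w = 2 w^{2}$)
$A = \frac{103711412}{14519}$ ($A = \left(\left(-93 - -36\right) - \frac{2195}{-14519}\right) + 2 \cdot 60^{2} = \left(\left(-93 + 36\right) - - \frac{2195}{14519}\right) + 2 \cdot 3600 = \left(-57 + \frac{2195}{14519}\right) + 7200 = - \frac{825388}{14519} + 7200 = \frac{103711412}{14519} \approx 7143.1$)
$\sqrt{A + H{\left(52 \right)}} = \sqrt{\frac{103711412}{14519} + \frac{81}{2}} = \sqrt{\frac{208598863}{29038}} = \frac{\sqrt{6057293783794}}{29038}$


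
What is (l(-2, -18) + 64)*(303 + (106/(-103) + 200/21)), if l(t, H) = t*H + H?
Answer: 55248566/2163 ≈ 25543.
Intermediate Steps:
l(t, H) = H + H*t (l(t, H) = H*t + H = H + H*t)
(l(-2, -18) + 64)*(303 + (106/(-103) + 200/21)) = (-18*(1 - 2) + 64)*(303 + (106/(-103) + 200/21)) = (-18*(-1) + 64)*(303 + (106*(-1/103) + 200*(1/21))) = (18 + 64)*(303 + (-106/103 + 200/21)) = 82*(303 + 18374/2163) = 82*(673763/2163) = 55248566/2163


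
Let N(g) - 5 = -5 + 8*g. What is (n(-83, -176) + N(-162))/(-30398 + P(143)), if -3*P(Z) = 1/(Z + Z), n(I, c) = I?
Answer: 1183182/26081485 ≈ 0.045365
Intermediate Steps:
P(Z) = -1/(6*Z) (P(Z) = -1/(3*(Z + Z)) = -1/(2*Z)/3 = -1/(6*Z))
N(g) = 8*g (N(g) = 5 + (-5 + 8*g) = 8*g)
(n(-83, -176) + N(-162))/(-30398 + P(143)) = (-83 + 8*(-162))/(-30398 - ⅙/143) = (-83 - 1296)/(-30398 - ⅙*1/143) = -1379/(-30398 - 1/858) = -1379/(-26081485/858) = -1379*(-858/26081485) = 1183182/26081485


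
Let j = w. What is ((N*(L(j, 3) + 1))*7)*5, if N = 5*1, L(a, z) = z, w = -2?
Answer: 700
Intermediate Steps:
j = -2
N = 5
((N*(L(j, 3) + 1))*7)*5 = ((5*(3 + 1))*7)*5 = ((5*4)*7)*5 = (20*7)*5 = 140*5 = 700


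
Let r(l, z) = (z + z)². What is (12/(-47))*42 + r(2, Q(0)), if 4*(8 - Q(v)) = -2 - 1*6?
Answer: 18296/47 ≈ 389.28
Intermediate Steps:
Q(v) = 10 (Q(v) = 8 - (-2 - 1*6)/4 = 8 - (-2 - 6)/4 = 8 - ¼*(-8) = 8 + 2 = 10)
r(l, z) = 4*z² (r(l, z) = (2*z)² = 4*z²)
(12/(-47))*42 + r(2, Q(0)) = (12/(-47))*42 + 4*10² = (12*(-1/47))*42 + 4*100 = -12/47*42 + 400 = -504/47 + 400 = 18296/47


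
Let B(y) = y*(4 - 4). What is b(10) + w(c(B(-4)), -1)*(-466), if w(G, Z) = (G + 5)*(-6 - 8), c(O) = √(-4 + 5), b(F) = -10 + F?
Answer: 39144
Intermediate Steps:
B(y) = 0 (B(y) = y*0 = 0)
c(O) = 1 (c(O) = √1 = 1)
w(G, Z) = -70 - 14*G (w(G, Z) = (5 + G)*(-14) = -70 - 14*G)
b(10) + w(c(B(-4)), -1)*(-466) = (-10 + 10) + (-70 - 14*1)*(-466) = 0 + (-70 - 14)*(-466) = 0 - 84*(-466) = 0 + 39144 = 39144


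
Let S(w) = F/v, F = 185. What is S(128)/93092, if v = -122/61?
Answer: -5/5032 ≈ -0.00099364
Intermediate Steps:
v = -2 (v = -122*1/61 = -2)
S(w) = -185/2 (S(w) = 185/(-2) = 185*(-½) = -185/2)
S(128)/93092 = -185/2/93092 = -185/2*1/93092 = -5/5032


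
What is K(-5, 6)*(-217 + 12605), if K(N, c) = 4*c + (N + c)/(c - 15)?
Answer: 2663420/9 ≈ 2.9594e+5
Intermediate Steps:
K(N, c) = 4*c + (N + c)/(-15 + c)
K(-5, 6)*(-217 + 12605) = ((-5 - 59*6 + 4*6²)/(-15 + 6))*(-217 + 12605) = ((-5 - 354 + 4*36)/(-9))*12388 = -(-5 - 354 + 144)/9*12388 = -⅑*(-215)*12388 = (215/9)*12388 = 2663420/9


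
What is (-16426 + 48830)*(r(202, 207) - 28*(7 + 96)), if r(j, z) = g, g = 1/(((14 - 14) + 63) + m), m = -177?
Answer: -5326844954/57 ≈ -9.3453e+7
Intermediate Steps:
g = -1/114 (g = 1/(((14 - 14) + 63) - 177) = 1/((0 + 63) - 177) = 1/(63 - 177) = 1/(-114) = -1/114 ≈ -0.0087719)
r(j, z) = -1/114
(-16426 + 48830)*(r(202, 207) - 28*(7 + 96)) = (-16426 + 48830)*(-1/114 - 28*(7 + 96)) = 32404*(-1/114 - 28*103) = 32404*(-1/114 - 2884) = 32404*(-328777/114) = -5326844954/57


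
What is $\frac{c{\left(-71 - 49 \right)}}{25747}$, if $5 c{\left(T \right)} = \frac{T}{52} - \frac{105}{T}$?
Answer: $- \frac{149}{13388440} \approx -1.1129 \cdot 10^{-5}$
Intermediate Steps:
$c{\left(T \right)} = - \frac{21}{T} + \frac{T}{260}$ ($c{\left(T \right)} = \frac{\frac{T}{52} - \frac{105}{T}}{5} = \frac{- \frac{105}{T} + \frac{T}{52}}{5} = - \frac{21}{T} + \frac{T}{260}$)
$\frac{c{\left(-71 - 49 \right)}}{25747} = \frac{- \frac{21}{-71 - 49} + \frac{-71 - 49}{260}}{25747} = \left(- \frac{21}{-120} + \frac{1}{260} \left(-120\right)\right) \frac{1}{25747} = \left(\left(-21\right) \left(- \frac{1}{120}\right) - \frac{6}{13}\right) \frac{1}{25747} = \left(\frac{7}{40} - \frac{6}{13}\right) \frac{1}{25747} = \left(- \frac{149}{520}\right) \frac{1}{25747} = - \frac{149}{13388440}$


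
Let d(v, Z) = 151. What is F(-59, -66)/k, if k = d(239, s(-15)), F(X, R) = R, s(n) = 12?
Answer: -66/151 ≈ -0.43709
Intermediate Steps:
k = 151
F(-59, -66)/k = -66/151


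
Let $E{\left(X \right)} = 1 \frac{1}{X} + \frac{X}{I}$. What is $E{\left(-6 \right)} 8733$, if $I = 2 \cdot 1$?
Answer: $- \frac{55309}{2} \approx -27655.0$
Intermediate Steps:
$I = 2$
$E{\left(X \right)} = \frac{1}{X} + \frac{X}{2}$ ($E{\left(X \right)} = 1 \frac{1}{X} + \frac{X}{2} = \frac{1}{X} + X \frac{1}{2} = \frac{1}{X} + \frac{X}{2}$)
$E{\left(-6 \right)} 8733 = \left(\frac{1}{-6} + \frac{1}{2} \left(-6\right)\right) 8733 = \left(- \frac{1}{6} - 3\right) 8733 = \left(- \frac{19}{6}\right) 8733 = - \frac{55309}{2}$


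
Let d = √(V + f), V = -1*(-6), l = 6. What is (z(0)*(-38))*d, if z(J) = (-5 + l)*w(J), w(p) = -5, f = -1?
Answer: 190*√5 ≈ 424.85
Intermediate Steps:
z(J) = -5 (z(J) = (-5 + 6)*(-5) = 1*(-5) = -5)
V = 6
d = √5 (d = √(6 - 1) = √5 ≈ 2.2361)
(z(0)*(-38))*d = (-5*(-38))*√5 = 190*√5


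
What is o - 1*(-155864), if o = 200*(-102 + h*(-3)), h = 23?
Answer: 121664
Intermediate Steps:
o = -34200 (o = 200*(-102 + 23*(-3)) = 200*(-102 - 69) = 200*(-171) = -34200)
o - 1*(-155864) = -34200 - 1*(-155864) = -34200 + 155864 = 121664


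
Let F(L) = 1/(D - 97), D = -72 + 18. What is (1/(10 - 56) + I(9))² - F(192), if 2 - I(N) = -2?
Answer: 5058955/319516 ≈ 15.833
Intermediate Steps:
I(N) = 4 (I(N) = 2 - 1*(-2) = 2 + 2 = 4)
D = -54
F(L) = -1/151 (F(L) = 1/(-54 - 97) = 1/(-151) = -1/151)
(1/(10 - 56) + I(9))² - F(192) = (1/(10 - 56) + 4)² - 1*(-1/151) = (1/(-46) + 4)² + 1/151 = (-1/46 + 4)² + 1/151 = (183/46)² + 1/151 = 33489/2116 + 1/151 = 5058955/319516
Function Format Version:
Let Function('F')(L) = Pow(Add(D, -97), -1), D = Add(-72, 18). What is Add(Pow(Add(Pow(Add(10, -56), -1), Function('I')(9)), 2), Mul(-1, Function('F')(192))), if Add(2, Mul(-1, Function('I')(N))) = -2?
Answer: Rational(5058955, 319516) ≈ 15.833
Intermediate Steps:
Function('I')(N) = 4 (Function('I')(N) = Add(2, Mul(-1, -2)) = Add(2, 2) = 4)
D = -54
Function('F')(L) = Rational(-1, 151) (Function('F')(L) = Pow(Add(-54, -97), -1) = Pow(-151, -1) = Rational(-1, 151))
Add(Pow(Add(Pow(Add(10, -56), -1), Function('I')(9)), 2), Mul(-1, Function('F')(192))) = Add(Pow(Add(Pow(Add(10, -56), -1), 4), 2), Mul(-1, Rational(-1, 151))) = Add(Pow(Add(Pow(-46, -1), 4), 2), Rational(1, 151)) = Add(Pow(Add(Rational(-1, 46), 4), 2), Rational(1, 151)) = Add(Pow(Rational(183, 46), 2), Rational(1, 151)) = Add(Rational(33489, 2116), Rational(1, 151)) = Rational(5058955, 319516)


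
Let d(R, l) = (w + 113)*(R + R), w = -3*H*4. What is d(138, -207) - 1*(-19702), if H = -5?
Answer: 67450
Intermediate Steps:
w = 60 (w = -3*(-5)*4 = 15*4 = 60)
d(R, l) = 346*R (d(R, l) = (60 + 113)*(R + R) = 173*(2*R) = 346*R)
d(138, -207) - 1*(-19702) = 346*138 - 1*(-19702) = 47748 + 19702 = 67450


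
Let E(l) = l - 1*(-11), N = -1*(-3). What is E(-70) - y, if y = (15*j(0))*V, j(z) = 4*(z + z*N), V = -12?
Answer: -59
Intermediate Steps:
N = 3
j(z) = 16*z (j(z) = 4*(z + z*3) = 4*(z + 3*z) = 4*(4*z) = 16*z)
E(l) = 11 + l (E(l) = l + 11 = 11 + l)
y = 0 (y = (15*(16*0))*(-12) = (15*0)*(-12) = 0*(-12) = 0)
E(-70) - y = (11 - 70) - 1*0 = -59 + 0 = -59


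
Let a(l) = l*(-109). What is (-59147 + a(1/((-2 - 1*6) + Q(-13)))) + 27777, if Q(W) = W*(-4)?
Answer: -1380389/44 ≈ -31372.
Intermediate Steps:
Q(W) = -4*W
a(l) = -109*l
(-59147 + a(1/((-2 - 1*6) + Q(-13)))) + 27777 = (-59147 - 109/((-2 - 1*6) - 4*(-13))) + 27777 = (-59147 - 109/((-2 - 6) + 52)) + 27777 = (-59147 - 109/(-8 + 52)) + 27777 = (-59147 - 109/44) + 27777 = -2602577/44 + 27777 = -1380389/44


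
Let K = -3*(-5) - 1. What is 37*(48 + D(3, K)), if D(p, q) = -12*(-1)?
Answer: 2220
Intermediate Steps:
K = 14 (K = 15 - 1 = 14)
D(p, q) = 12 (D(p, q) = -4*(-3) = 12)
37*(48 + D(3, K)) = 37*(48 + 12) = 37*60 = 2220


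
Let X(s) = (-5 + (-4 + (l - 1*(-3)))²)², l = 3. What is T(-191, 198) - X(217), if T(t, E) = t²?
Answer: 36480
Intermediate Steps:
X(s) = 1 (X(s) = (-5 + (-4 + (3 - 1*(-3)))²)² = (-5 + (-4 + (3 + 3))²)² = (-5 + (-4 + 6)²)² = (-5 + 2²)² = (-5 + 4)² = (-1)² = 1)
T(-191, 198) - X(217) = (-191)² - 1*1 = 36481 - 1 = 36480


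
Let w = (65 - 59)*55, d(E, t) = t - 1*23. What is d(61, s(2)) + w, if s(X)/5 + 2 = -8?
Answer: 257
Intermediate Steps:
s(X) = -50 (s(X) = -10 + 5*(-8) = -10 - 40 = -50)
d(E, t) = -23 + t (d(E, t) = t - 23 = -23 + t)
w = 330 (w = 6*55 = 330)
d(61, s(2)) + w = (-23 - 50) + 330 = -73 + 330 = 257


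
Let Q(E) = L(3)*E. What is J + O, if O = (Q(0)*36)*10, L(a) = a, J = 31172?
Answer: 31172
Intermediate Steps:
Q(E) = 3*E
O = 0 (O = ((3*0)*36)*10 = (0*36)*10 = 0*10 = 0)
J + O = 31172 + 0 = 31172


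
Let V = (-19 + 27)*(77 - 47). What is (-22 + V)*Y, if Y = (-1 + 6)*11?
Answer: 11990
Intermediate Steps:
Y = 55 (Y = 5*11 = 55)
V = 240 (V = 8*30 = 240)
(-22 + V)*Y = (-22 + 240)*55 = 218*55 = 11990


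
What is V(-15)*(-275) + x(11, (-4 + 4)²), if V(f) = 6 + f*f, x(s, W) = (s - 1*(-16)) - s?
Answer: -63509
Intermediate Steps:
x(s, W) = 16 (x(s, W) = (s + 16) - s = (16 + s) - s = 16)
V(f) = 6 + f²
V(-15)*(-275) + x(11, (-4 + 4)²) = (6 + (-15)²)*(-275) + 16 = (6 + 225)*(-275) + 16 = 231*(-275) + 16 = -63525 + 16 = -63509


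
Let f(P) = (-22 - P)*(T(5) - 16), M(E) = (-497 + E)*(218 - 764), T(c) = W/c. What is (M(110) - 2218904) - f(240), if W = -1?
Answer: -10059232/5 ≈ -2.0118e+6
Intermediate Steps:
T(c) = -1/c
M(E) = 271362 - 546*E (M(E) = (-497 + E)*(-546) = 271362 - 546*E)
f(P) = 1782/5 + 81*P/5 (f(P) = (-22 - P)*(-1/5 - 16) = (-22 - P)*(-81/5) = 1782/5 + 81*P/5)
(M(110) - 2218904) - f(240) = ((271362 - 546*110) - 2218904) - (1782/5 + (81/5)*240) = ((271362 - 60060) - 2218904) - (1782/5 + 3888) = (211302 - 2218904) - 1*21222/5 = -2007602 - 21222/5 = -10059232/5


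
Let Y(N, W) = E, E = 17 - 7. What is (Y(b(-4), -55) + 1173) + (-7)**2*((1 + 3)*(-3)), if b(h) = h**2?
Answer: 595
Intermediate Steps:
E = 10
Y(N, W) = 10
(Y(b(-4), -55) + 1173) + (-7)**2*((1 + 3)*(-3)) = (10 + 1173) + (-7)**2*((1 + 3)*(-3)) = 1183 + 49*(4*(-3)) = 1183 + 49*(-12) = 1183 - 588 = 595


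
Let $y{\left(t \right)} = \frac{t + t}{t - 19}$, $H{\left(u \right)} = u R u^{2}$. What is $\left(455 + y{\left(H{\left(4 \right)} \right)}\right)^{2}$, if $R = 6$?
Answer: $\frac{27836586649}{133225} \approx 2.0894 \cdot 10^{5}$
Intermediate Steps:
$H{\left(u \right)} = 6 u^{3}$ ($H{\left(u \right)} = u 6 u^{2} = 6 u u^{2} = 6 u^{3}$)
$y{\left(t \right)} = \frac{2 t}{-19 + t}$
$\left(455 + y{\left(H{\left(4 \right)} \right)}\right)^{2} = \left(455 + \frac{2 \cdot 6 \cdot 4^{3}}{-19 + 6 \cdot 4^{3}}\right)^{2} = \left(455 + \frac{2 \cdot 6 \cdot 64}{-19 + 6 \cdot 64}\right)^{2} = \left(455 + 2 \cdot 384 \frac{1}{-19 + 384}\right)^{2} = \left(455 + 2 \cdot 384 \cdot \frac{1}{365}\right)^{2} = \left(455 + \frac{768}{365}\right)^{2} = \left(\frac{166843}{365}\right)^{2} = \frac{27836586649}{133225}$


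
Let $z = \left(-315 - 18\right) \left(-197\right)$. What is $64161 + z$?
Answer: $129762$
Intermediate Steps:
$z = 65601$ ($z = \left(-333\right) \left(-197\right) = 65601$)
$64161 + z = 64161 + 65601 = 129762$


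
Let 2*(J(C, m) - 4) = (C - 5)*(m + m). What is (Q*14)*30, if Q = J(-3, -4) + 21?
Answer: 23940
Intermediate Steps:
J(C, m) = 4 + m*(-5 + C) (J(C, m) = 4 + ((C - 5)*(m + m))/2 = 4 + ((-5 + C)*(2*m))/2 = 4 + (2*m*(-5 + C))/2 = 4 + m*(-5 + C))
Q = 57 (Q = (4 - 5*(-4) - 3*(-4)) + 21 = (4 + 20 + 12) + 21 = 36 + 21 = 57)
(Q*14)*30 = (57*14)*30 = 798*30 = 23940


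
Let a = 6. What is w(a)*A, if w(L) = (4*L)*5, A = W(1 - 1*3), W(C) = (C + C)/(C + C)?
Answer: 120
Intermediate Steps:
W(C) = 1 (W(C) = (2*C)/((2*C)) = (2*C)*(1/(2*C)) = 1)
A = 1
w(L) = 20*L
w(a)*A = (20*6)*1 = 120*1 = 120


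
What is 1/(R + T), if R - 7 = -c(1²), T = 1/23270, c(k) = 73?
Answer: -23270/1535819 ≈ -0.015152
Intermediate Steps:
T = 1/23270 ≈ 4.2974e-5
R = -66 (R = 7 - 1*73 = 7 - 73 = -66)
1/(R + T) = 1/(-66 + 1/23270) = 1/(-1535819/23270) = -23270/1535819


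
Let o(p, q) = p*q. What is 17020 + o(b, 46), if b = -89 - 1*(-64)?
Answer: 15870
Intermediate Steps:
b = -25 (b = -89 + 64 = -25)
17020 + o(b, 46) = 17020 - 25*46 = 17020 - 1150 = 15870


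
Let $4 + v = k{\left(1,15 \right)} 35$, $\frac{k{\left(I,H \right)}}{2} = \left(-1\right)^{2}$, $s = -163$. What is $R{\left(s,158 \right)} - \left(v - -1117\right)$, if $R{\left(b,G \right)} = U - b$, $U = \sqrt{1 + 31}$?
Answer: $-1020 + 4 \sqrt{2} \approx -1014.3$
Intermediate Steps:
$U = 4 \sqrt{2}$ ($U = \sqrt{32} = 4 \sqrt{2} \approx 5.6569$)
$k{\left(I,H \right)} = 2$ ($k{\left(I,H \right)} = 2 \left(-1\right)^{2} = 2 \cdot 1 = 2$)
$R{\left(b,G \right)} = - b + 4 \sqrt{2}$ ($R{\left(b,G \right)} = 4 \sqrt{2} - b = - b + 4 \sqrt{2}$)
$v = 66$ ($v = -4 + 2 \cdot 35 = -4 + 70 = 66$)
$R{\left(s,158 \right)} - \left(v - -1117\right) = \left(\left(-1\right) \left(-163\right) + 4 \sqrt{2}\right) - \left(66 - -1117\right) = \left(163 + 4 \sqrt{2}\right) - \left(66 + 1117\right) = \left(163 + 4 \sqrt{2}\right) - 1183 = -1020 + 4 \sqrt{2}$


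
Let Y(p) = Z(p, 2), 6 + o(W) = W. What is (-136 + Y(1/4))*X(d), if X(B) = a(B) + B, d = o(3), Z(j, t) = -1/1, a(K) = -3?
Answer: 822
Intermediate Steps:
o(W) = -6 + W
Z(j, t) = -1 (Z(j, t) = -1*1 = -1)
Y(p) = -1
d = -3 (d = -6 + 3 = -3)
X(B) = -3 + B
(-136 + Y(1/4))*X(d) = (-136 - 1)*(-3 - 3) = -137*(-6) = 822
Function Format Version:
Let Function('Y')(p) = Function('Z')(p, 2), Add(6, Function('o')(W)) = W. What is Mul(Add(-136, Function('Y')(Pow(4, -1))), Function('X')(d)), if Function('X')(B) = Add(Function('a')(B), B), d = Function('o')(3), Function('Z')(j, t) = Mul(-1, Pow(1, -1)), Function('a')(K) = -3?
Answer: 822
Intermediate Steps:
Function('o')(W) = Add(-6, W)
Function('Z')(j, t) = -1 (Function('Z')(j, t) = Mul(-1, 1) = -1)
Function('Y')(p) = -1
d = -3 (d = Add(-6, 3) = -3)
Function('X')(B) = Add(-3, B)
Mul(Add(-136, Function('Y')(Pow(4, -1))), Function('X')(d)) = Mul(Add(-136, -1), Add(-3, -3)) = Mul(-137, -6) = 822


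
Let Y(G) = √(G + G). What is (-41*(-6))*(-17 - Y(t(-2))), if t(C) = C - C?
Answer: -4182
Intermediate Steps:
t(C) = 0
Y(G) = √2*√G (Y(G) = √(2*G) = √2*√G)
(-41*(-6))*(-17 - Y(t(-2))) = (-41*(-6))*(-17 - √2*√0) = 246*(-17 - √2*0) = 246*(-17 - 1*0) = 246*(-17 + 0) = 246*(-17) = -4182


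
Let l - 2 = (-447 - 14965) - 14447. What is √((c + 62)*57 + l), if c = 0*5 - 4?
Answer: I*√26551 ≈ 162.94*I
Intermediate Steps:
l = -29857 (l = 2 + ((-447 - 14965) - 14447) = 2 + (-15412 - 14447) = 2 - 29859 = -29857)
c = -4 (c = 0 - 4 = -4)
√((c + 62)*57 + l) = √((-4 + 62)*57 - 29857) = √(58*57 - 29857) = √(3306 - 29857) = √(-26551) = I*√26551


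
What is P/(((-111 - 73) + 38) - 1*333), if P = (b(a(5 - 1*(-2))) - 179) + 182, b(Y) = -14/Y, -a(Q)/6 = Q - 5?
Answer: -25/2874 ≈ -0.0086987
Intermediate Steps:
a(Q) = 30 - 6*Q (a(Q) = -6*(Q - 5) = -6*(-5 + Q) = 30 - 6*Q)
P = 25/6 (P = (-14/(30 - 6*(5 - 1*(-2))) - 179) + 182 = (-14/(30 - 6*(5 + 2)) - 179) + 182 = (-14/(30 - 6*7) - 179) + 182 = (-14/(30 - 42) - 179) + 182 = (-14/(-12) - 179) + 182 = (-14*(-1/12) - 179) + 182 = (7/6 - 179) + 182 = -1067/6 + 182 = 25/6 ≈ 4.1667)
P/(((-111 - 73) + 38) - 1*333) = 25/(6*(((-111 - 73) + 38) - 1*333)) = 25/(6*((-184 + 38) - 333)) = 25/(6*(-146 - 333)) = (25/6)/(-479) = (25/6)*(-1/479) = -25/2874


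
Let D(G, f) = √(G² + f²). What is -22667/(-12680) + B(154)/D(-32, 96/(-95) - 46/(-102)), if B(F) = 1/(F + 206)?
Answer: 22667/12680 + 323*√24044751121/577074026904 ≈ 1.7877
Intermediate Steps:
B(F) = 1/(206 + F)
-22667/(-12680) + B(154)/D(-32, 96/(-95) - 46/(-102)) = -22667/(-12680) + 1/((206 + 154)*(√((-32)² + (96/(-95) - 46/(-102))²))) = -22667*(-1/12680) + 1/(360*(√(1024 + (96*(-1/95) - 46*(-1/102))²))) = 22667/12680 + 1/(360*(√(1024 + (-96/95 + 23/51)²))) = 22667/12680 + 1/(360*(√(1024 + (-2711/4845)²))) = 22667/12680 + 1/(360*(√(1024 + 7349521/23474025))) = 22667/12680 + 1/(360*(√(24044751121/23474025))) = 22667/12680 + 1/(360*((√24044751121/4845))) = 22667/12680 + (4845*√24044751121/24044751121)/360 = 22667/12680 + 323*√24044751121/577074026904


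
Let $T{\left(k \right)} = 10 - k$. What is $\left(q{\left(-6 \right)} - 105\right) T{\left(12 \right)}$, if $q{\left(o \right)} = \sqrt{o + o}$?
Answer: $210 - 4 i \sqrt{3} \approx 210.0 - 6.9282 i$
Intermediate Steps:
$q{\left(o \right)} = \sqrt{2} \sqrt{o}$ ($q{\left(o \right)} = \sqrt{2 o} = \sqrt{2} \sqrt{o}$)
$\left(q{\left(-6 \right)} - 105\right) T{\left(12 \right)} = \left(\sqrt{2} \sqrt{-6} - 105\right) \left(10 - 12\right) = \left(\sqrt{2} i \sqrt{6} - 105\right) \left(10 - 12\right) = \left(2 i \sqrt{3} - 105\right) \left(-2\right) = \left(-105 + 2 i \sqrt{3}\right) \left(-2\right) = 210 - 4 i \sqrt{3}$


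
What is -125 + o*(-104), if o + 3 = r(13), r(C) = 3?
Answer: -125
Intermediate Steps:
o = 0 (o = -3 + 3 = 0)
-125 + o*(-104) = -125 + 0*(-104) = -125 + 0 = -125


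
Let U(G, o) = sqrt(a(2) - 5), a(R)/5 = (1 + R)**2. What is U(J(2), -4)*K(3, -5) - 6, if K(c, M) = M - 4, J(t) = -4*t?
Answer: -6 - 18*sqrt(10) ≈ -62.921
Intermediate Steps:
K(c, M) = -4 + M
a(R) = 5*(1 + R)**2
U(G, o) = 2*sqrt(10) (U(G, o) = sqrt(5*(1 + 2)**2 - 5) = sqrt(5*3**2 - 5) = sqrt(5*9 - 5) = sqrt(45 - 5) = sqrt(40) = 2*sqrt(10))
U(J(2), -4)*K(3, -5) - 6 = (2*sqrt(10))*(-4 - 5) - 6 = (2*sqrt(10))*(-9) - 6 = -18*sqrt(10) - 6 = -6 - 18*sqrt(10)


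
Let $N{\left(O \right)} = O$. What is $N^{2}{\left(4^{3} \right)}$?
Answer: $4096$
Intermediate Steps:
$N^{2}{\left(4^{3} \right)} = \left(4^{3}\right)^{2} = 64^{2} = 4096$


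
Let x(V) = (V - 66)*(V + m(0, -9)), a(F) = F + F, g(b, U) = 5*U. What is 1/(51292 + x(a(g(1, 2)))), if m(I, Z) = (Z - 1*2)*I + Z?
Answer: 1/50786 ≈ 1.9690e-5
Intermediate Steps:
m(I, Z) = Z + I*(-2 + Z) (m(I, Z) = (Z - 2)*I + Z = (-2 + Z)*I + Z = I*(-2 + Z) + Z = Z + I*(-2 + Z))
a(F) = 2*F
x(V) = (-66 + V)*(-9 + V) (x(V) = (V - 66)*(V + (-9 - 2*0 + 0*(-9))) = (-66 + V)*(V + (-9 + 0 + 0)) = (-66 + V)*(V - 9) = (-66 + V)*(-9 + V))
1/(51292 + x(a(g(1, 2)))) = 1/(51292 + (594 + (2*(5*2))² - 150*5*2)) = 1/(51292 + (594 + (2*10)² - 150*10)) = 1/(51292 + (594 + 20² - 75*20)) = 1/(51292 + (594 + 400 - 1500)) = 1/(51292 - 506) = 1/50786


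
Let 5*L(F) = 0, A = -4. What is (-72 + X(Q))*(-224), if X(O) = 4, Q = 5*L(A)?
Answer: 15232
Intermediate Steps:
L(F) = 0 (L(F) = (⅕)*0 = 0)
Q = 0 (Q = 5*0 = 0)
(-72 + X(Q))*(-224) = (-72 + 4)*(-224) = -68*(-224) = 15232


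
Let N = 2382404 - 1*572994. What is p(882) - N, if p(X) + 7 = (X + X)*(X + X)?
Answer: 1302279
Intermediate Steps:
p(X) = -7 + 4*X² (p(X) = -7 + (X + X)*(X + X) = -7 + (2*X)*(2*X) = -7 + 4*X²)
N = 1809410 (N = 2382404 - 572994 = 1809410)
p(882) - N = (-7 + 4*882²) - 1*1809410 = (-7 + 4*777924) - 1809410 = (-7 + 3111696) - 1809410 = 3111689 - 1809410 = 1302279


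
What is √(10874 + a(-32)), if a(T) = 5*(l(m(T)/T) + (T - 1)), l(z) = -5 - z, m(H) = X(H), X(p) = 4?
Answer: √170954/4 ≈ 103.37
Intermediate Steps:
m(H) = 4
a(T) = -30 - 20/T + 5*T (a(T) = 5*((-5 - 4/T) + (T - 1)) = 5*((-5 - 4/T) + (-1 + T)) = 5*(-6 + T - 4/T) = -30 - 20/T + 5*T)
√(10874 + a(-32)) = √(10874 + (-30 - 20/(-32) + 5*(-32))) = √(10874 + (-30 - 20*(-1/32) - 160)) = √(10874 + (-30 + 5/8 - 160)) = √(10874 - 1515/8) = √(85477/8) = √170954/4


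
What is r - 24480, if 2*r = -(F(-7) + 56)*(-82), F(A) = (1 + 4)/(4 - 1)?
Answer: -66347/3 ≈ -22116.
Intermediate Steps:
F(A) = 5/3
r = 7093/3 (r = (-(5/3 + 56)*(-82))/2 = (-173*(-82)/3)/2 = (-1*(-14186/3))/2 = (½)*(14186/3) = 7093/3 ≈ 2364.3)
r - 24480 = 7093/3 - 24480 = -66347/3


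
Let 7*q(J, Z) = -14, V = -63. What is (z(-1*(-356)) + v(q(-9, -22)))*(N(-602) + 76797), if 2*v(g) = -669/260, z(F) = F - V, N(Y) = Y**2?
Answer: 95399288411/520 ≈ 1.8346e+8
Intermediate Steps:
q(J, Z) = -2 (q(J, Z) = (1/7)*(-14) = -2)
z(F) = 63 + F (z(F) = F - 1*(-63) = F + 63 = 63 + F)
v(g) = -669/520 (v(g) = (-669/260)/2 = (-669*1/260)/2 = (1/2)*(-669/260) = -669/520)
(z(-1*(-356)) + v(q(-9, -22)))*(N(-602) + 76797) = ((63 - 1*(-356)) - 669/520)*((-602)**2 + 76797) = ((63 + 356) - 669/520)*(362404 + 76797) = (419 - 669/520)*439201 = (217211/520)*439201 = 95399288411/520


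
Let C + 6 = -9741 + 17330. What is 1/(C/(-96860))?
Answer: -96860/7583 ≈ -12.773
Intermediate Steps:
C = 7583 (C = -6 + (-9741 + 17330) = -6 + 7589 = 7583)
1/(C/(-96860)) = 1/(7583/(-96860)) = 1/(7583*(-1/96860)) = 1/(-7583/96860) = -96860/7583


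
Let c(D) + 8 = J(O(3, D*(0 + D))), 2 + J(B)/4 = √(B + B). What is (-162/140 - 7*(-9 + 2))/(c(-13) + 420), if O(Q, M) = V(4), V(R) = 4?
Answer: 338249/2854040 - 3349*√2/1427020 ≈ 0.11520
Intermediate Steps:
O(Q, M) = 4
J(B) = -8 + 4*√2*√B (J(B) = -8 + 4*√(B + B) = -8 + 4*√(2*B) = -8 + 4*(√2*√B) = -8 + 4*√2*√B)
c(D) = -16 + 8*√2 (c(D) = -8 + (-8 + 4*√2*√4) = -8 + (-8 + 4*√2*2) = -8 + (-8 + 8*√2) = -16 + 8*√2)
(-162/140 - 7*(-9 + 2))/(c(-13) + 420) = (-162/140 - 7*(-9 + 2))/((-16 + 8*√2) + 420) = (-162*1/140 - 7*(-7))/(404 + 8*√2) = (-81/70 + 49)/(404 + 8*√2) = 3349/(70*(404 + 8*√2))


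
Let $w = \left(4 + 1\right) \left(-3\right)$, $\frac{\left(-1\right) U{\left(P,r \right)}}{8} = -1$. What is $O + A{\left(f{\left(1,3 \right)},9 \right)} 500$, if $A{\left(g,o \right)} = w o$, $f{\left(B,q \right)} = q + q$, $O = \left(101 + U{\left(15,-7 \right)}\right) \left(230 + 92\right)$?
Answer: $-32402$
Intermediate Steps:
$U{\left(P,r \right)} = 8$ ($U{\left(P,r \right)} = \left(-8\right) \left(-1\right) = 8$)
$w = -15$ ($w = 5 \left(-3\right) = -15$)
$O = 35098$ ($O = \left(101 + 8\right) \left(230 + 92\right) = 109 \cdot 322 = 35098$)
$f{\left(B,q \right)} = 2 q$
$A{\left(g,o \right)} = - 15 o$
$O + A{\left(f{\left(1,3 \right)},9 \right)} 500 = 35098 + \left(-15\right) 9 \cdot 500 = 35098 - 67500 = -32402$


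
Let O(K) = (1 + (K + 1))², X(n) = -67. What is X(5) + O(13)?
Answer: 158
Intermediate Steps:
O(K) = (2 + K)² (O(K) = (1 + (1 + K))² = (2 + K)²)
X(5) + O(13) = -67 + (2 + 13)² = -67 + 15² = -67 + 225 = 158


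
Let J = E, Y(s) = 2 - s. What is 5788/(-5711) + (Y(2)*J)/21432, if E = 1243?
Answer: -5788/5711 ≈ -1.0135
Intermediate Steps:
J = 1243
5788/(-5711) + (Y(2)*J)/21432 = 5788/(-5711) + ((2 - 1*2)*1243)/21432 = 5788*(-1/5711) + ((2 - 2)*1243)*(1/21432) = -5788/5711 + (0*1243)*(1/21432) = -5788/5711 + 0*(1/21432) = -5788/5711 + 0 = -5788/5711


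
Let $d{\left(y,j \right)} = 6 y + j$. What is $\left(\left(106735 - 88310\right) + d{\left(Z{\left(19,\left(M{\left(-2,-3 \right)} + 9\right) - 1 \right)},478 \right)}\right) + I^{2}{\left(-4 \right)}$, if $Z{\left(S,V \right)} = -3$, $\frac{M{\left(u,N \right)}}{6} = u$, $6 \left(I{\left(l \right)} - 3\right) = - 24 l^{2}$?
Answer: $22606$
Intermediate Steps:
$I{\left(l \right)} = 3 - 4 l^{2}$ ($I{\left(l \right)} = 3 + \frac{\left(-24\right) l^{2}}{6} = 3 - 4 l^{2}$)
$M{\left(u,N \right)} = 6 u$
$d{\left(y,j \right)} = j + 6 y$
$\left(\left(106735 - 88310\right) + d{\left(Z{\left(19,\left(M{\left(-2,-3 \right)} + 9\right) - 1 \right)},478 \right)}\right) + I^{2}{\left(-4 \right)} = \left(\left(106735 - 88310\right) + \left(478 + 6 \left(-3\right)\right)\right) + \left(3 - 4 \left(-4\right)^{2}\right)^{2} = \left(\left(106735 - 88310\right) + \left(478 - 18\right)\right) + \left(3 - 64\right)^{2} = \left(18425 + 460\right) + \left(3 - 64\right)^{2} = 18885 + \left(-61\right)^{2} = 18885 + 3721 = 22606$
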